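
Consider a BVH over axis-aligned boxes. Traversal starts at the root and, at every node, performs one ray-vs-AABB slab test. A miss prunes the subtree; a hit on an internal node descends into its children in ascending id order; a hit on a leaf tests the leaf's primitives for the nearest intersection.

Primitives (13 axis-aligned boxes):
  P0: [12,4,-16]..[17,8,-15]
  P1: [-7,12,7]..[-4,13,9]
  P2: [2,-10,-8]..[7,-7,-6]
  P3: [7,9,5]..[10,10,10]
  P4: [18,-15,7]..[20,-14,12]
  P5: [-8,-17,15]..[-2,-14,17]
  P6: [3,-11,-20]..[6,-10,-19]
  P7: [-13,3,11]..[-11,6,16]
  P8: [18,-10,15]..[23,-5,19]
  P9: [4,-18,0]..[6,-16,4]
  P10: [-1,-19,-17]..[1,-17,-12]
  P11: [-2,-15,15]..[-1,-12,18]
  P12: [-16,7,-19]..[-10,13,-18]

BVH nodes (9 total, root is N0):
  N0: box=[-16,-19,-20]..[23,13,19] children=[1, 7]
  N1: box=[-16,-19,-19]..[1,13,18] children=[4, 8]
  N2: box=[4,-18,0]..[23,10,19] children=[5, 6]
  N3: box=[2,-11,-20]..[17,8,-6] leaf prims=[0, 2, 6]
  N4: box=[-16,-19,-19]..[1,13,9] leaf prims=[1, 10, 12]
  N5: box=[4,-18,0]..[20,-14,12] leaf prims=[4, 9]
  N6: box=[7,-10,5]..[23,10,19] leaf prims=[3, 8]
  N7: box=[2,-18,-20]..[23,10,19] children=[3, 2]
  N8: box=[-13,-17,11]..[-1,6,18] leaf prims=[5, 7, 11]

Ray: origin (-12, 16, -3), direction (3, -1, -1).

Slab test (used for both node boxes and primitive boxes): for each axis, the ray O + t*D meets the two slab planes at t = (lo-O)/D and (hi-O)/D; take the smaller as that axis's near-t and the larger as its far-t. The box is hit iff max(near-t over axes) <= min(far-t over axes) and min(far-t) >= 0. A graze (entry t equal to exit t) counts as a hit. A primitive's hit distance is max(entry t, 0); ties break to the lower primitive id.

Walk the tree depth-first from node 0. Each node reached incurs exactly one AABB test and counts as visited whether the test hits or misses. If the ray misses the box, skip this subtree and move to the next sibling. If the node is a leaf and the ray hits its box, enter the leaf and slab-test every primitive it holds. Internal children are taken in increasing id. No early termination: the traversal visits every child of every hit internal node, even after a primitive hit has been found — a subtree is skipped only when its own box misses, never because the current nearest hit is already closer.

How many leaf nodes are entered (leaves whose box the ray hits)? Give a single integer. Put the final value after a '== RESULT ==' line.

Traverse from the root:
N0 x:[-4/3,35/3] y:[3,35] z:[-22,17] -> hit [3,35/3], descend [1, 7]
  N1 x:[-4/3,13/3] y:[3,35] z:[-21,16] -> hit [3,13/3], descend [4, 8]
    N4 x:[-4/3,13/3] y:[3,35] z:[-12,16] -> hit [3,13/3] leaf, test {P1(miss), P10(miss), P12(miss)}
    N8 x:[-1/3,11/3] y:[10,33] z:[-21,-14] -> miss, prune
  N7 x:[14/3,35/3] y:[6,34] z:[-22,17] -> hit [6,35/3], descend [2, 3]
    N2 x:[16/3,35/3] y:[6,34] z:[-22,-3] -> miss, prune
    N3 x:[14/3,29/3] y:[8,27] z:[3,17] -> hit [8,29/3] leaf, test {P0(miss), P2(miss), P6(miss)}

order=[0, 1, 4, 8, 7, 2, 3]  |boxes|=7  |leaves|=2  hit=miss

== RESULT ==
2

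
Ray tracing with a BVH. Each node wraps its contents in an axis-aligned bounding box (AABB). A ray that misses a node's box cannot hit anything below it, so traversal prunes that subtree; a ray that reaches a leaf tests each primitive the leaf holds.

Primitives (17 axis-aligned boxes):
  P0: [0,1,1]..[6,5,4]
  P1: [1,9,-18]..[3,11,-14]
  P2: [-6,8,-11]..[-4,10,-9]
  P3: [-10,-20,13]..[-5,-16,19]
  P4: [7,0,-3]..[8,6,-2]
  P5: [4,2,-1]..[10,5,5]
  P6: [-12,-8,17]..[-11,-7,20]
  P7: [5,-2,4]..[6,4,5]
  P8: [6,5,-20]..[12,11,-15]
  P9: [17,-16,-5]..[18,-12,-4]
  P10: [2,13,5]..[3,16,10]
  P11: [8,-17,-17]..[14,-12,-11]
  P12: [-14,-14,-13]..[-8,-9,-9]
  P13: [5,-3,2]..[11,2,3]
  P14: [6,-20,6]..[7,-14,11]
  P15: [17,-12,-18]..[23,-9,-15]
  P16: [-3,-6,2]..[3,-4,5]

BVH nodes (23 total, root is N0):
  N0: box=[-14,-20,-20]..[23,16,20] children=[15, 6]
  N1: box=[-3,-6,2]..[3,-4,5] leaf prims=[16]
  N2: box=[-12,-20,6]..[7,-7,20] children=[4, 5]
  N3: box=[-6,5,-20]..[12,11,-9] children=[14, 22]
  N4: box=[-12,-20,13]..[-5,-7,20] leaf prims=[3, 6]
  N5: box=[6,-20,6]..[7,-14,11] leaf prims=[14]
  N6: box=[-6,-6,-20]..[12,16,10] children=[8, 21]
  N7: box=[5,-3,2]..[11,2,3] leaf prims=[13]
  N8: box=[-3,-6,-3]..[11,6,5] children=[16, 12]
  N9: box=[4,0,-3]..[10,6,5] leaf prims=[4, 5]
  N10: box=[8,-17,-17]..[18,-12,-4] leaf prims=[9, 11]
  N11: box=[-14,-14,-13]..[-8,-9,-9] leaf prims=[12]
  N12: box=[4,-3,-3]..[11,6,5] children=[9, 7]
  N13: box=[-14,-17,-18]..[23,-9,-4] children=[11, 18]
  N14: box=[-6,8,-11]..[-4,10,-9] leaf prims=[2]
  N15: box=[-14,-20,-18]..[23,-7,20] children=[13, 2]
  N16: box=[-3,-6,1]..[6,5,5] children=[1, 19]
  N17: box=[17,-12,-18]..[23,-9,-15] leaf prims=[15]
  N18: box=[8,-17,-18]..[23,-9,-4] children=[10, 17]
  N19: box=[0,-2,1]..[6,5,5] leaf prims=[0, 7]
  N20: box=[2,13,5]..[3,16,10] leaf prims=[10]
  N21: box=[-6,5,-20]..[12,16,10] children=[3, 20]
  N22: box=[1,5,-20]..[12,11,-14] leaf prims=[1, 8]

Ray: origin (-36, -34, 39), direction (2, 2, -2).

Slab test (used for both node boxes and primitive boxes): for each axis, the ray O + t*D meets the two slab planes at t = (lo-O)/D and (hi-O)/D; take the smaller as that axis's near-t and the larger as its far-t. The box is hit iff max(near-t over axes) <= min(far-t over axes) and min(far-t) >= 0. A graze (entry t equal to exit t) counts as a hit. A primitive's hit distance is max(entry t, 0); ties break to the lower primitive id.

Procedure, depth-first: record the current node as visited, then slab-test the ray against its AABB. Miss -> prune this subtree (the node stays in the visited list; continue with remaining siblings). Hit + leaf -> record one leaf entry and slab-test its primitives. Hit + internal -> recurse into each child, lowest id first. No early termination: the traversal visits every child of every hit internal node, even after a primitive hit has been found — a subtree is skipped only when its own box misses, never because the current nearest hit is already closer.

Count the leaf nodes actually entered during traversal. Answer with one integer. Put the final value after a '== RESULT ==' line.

Walk:
N0 x:[11,59/2] y:[7,25] z:[19/2,59/2] -> hit [11,25], descend [6, 15]
  N6 x:[15,24] y:[14,25] z:[29/2,59/2] -> hit [15,24], descend [8, 21]
    N8 x:[33/2,47/2] y:[14,20] z:[17,21] -> hit [17,20], descend [12, 16]
      N12 x:[20,47/2] y:[31/2,20] z:[17,21] -> hit [20,20], descend [7, 9]
        N7 x:[41/2,47/2] y:[31/2,18] z:[18,37/2] -> miss, prune
        N9 x:[20,23] y:[17,20] z:[17,21] -> hit [20,20] leaf, test {P4(miss), P5(miss)}
      N16 x:[33/2,21] y:[14,39/2] z:[17,19] -> hit [17,19], descend [1, 19]
        N1 x:[33/2,39/2] y:[14,15] z:[17,37/2] -> miss, prune
        N19 x:[18,21] y:[16,39/2] z:[17,19] -> hit [18,19] leaf, test {P0@t=18, P7(miss)}
    N21 x:[15,24] y:[39/2,25] z:[29/2,59/2] -> hit [39/2,24], descend [3, 20]
      N3 x:[15,24] y:[39/2,45/2] z:[24,59/2] -> miss, prune
      N20 x:[19,39/2] y:[47/2,25] z:[29/2,17] -> miss, prune
  N15 x:[11,59/2] y:[7,27/2] z:[19/2,57/2] -> hit [11,27/2], descend [2, 13]
    N2 x:[12,43/2] y:[7,27/2] z:[19/2,33/2] -> hit [12,27/2], descend [4, 5]
      N4 x:[12,31/2] y:[7,27/2] z:[19/2,13] -> hit [12,13] leaf, test {P3(miss), P6(miss)}
      N5 x:[21,43/2] y:[7,10] z:[14,33/2] -> miss, prune
    N13 x:[11,59/2] y:[17/2,25/2] z:[43/2,57/2] -> miss, prune

17 AABB tests over nodes [0, 6, 8, 12, 7, 9, 16, 1, 19, 21, 3, 20, 15, 2, 4, 5, 13]; 3 leaves entered; closest P0.

== RESULT ==
3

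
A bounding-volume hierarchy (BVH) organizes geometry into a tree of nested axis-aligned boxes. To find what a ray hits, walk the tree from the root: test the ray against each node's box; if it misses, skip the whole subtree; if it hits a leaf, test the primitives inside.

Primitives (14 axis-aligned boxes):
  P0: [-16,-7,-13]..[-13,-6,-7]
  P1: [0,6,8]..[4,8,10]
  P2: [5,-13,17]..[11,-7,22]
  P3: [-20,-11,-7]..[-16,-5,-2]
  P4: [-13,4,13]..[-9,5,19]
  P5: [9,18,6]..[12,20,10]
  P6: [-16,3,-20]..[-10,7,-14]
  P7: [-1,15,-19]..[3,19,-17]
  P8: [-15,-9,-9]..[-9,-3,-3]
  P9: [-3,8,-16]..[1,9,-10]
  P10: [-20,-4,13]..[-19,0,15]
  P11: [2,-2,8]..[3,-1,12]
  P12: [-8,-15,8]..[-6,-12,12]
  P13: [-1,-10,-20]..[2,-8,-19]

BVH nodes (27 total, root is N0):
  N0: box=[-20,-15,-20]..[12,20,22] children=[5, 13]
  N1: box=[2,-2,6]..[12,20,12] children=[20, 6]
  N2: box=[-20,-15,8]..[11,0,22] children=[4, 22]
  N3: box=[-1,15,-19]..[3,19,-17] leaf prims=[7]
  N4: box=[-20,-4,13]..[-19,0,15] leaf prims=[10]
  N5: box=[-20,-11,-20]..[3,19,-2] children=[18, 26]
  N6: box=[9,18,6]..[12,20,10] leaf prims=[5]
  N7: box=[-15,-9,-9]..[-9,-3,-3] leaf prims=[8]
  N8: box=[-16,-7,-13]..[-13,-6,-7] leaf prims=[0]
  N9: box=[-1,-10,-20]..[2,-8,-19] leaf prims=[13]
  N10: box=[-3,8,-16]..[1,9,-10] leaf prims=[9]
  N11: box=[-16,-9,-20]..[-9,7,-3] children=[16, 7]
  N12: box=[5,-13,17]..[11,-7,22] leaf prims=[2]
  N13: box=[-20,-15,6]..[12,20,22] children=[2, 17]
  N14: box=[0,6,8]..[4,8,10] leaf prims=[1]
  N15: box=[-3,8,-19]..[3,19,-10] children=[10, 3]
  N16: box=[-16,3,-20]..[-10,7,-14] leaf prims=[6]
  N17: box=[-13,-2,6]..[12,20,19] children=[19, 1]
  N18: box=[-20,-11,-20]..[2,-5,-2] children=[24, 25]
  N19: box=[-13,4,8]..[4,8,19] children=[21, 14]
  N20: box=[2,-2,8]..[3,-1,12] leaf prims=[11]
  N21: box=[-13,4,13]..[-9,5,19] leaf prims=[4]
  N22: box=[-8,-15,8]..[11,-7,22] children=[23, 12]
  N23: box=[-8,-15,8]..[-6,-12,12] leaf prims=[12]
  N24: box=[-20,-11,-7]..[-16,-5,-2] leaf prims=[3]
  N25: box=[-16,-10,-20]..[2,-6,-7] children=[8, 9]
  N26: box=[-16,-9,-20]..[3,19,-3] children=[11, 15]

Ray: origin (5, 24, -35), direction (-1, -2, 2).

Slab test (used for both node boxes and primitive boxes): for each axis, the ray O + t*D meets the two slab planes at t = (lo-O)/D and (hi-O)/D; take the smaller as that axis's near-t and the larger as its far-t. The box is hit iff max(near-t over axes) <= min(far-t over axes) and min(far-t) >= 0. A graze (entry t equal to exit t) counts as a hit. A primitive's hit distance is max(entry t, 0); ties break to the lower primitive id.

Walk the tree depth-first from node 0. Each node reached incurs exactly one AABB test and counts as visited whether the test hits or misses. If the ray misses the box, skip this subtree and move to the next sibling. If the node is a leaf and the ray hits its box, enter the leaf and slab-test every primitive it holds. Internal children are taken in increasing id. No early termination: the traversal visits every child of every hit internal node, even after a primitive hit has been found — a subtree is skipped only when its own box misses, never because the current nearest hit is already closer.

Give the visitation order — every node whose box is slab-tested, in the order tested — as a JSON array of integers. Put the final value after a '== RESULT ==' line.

Walk:
N0 x:[-7,25] y:[2,39/2] z:[15/2,57/2] -> hit [15/2,39/2], descend [5, 13]
  N5 x:[2,25] y:[5/2,35/2] z:[15/2,33/2] -> hit [15/2,33/2], descend [18, 26]
    N18 x:[3,25] y:[29/2,35/2] z:[15/2,33/2] -> hit [29/2,33/2], descend [24, 25]
      N24 x:[21,25] y:[29/2,35/2] z:[14,33/2] -> miss, prune
      N25 x:[3,21] y:[15,17] z:[15/2,14] -> miss, prune
    N26 x:[2,21] y:[5/2,33/2] z:[15/2,16] -> hit [15/2,16], descend [11, 15]
      N11 x:[14,21] y:[17/2,33/2] z:[15/2,16] -> hit [14,16], descend [7, 16]
        N7 x:[14,20] y:[27/2,33/2] z:[13,16] -> hit [14,16] leaf, test {P8@t=14}
        N16 x:[15,21] y:[17/2,21/2] z:[15/2,21/2] -> miss, prune
      N15 x:[2,8] y:[5/2,8] z:[8,25/2] -> hit [8,8], descend [3, 10]
        N3 x:[2,6] y:[5/2,9/2] z:[8,9] -> miss, prune
        N10 x:[4,8] y:[15/2,8] z:[19/2,25/2] -> miss, prune
  N13 x:[-7,25] y:[2,39/2] z:[41/2,57/2] -> miss, prune

Visited [0, 5, 18, 24, 25, 26, 11, 7, 16, 15, 3, 10, 13]. Tests: 13 box, 1 leaf. Nearest: P8.

== RESULT ==
[0, 5, 18, 24, 25, 26, 11, 7, 16, 15, 3, 10, 13]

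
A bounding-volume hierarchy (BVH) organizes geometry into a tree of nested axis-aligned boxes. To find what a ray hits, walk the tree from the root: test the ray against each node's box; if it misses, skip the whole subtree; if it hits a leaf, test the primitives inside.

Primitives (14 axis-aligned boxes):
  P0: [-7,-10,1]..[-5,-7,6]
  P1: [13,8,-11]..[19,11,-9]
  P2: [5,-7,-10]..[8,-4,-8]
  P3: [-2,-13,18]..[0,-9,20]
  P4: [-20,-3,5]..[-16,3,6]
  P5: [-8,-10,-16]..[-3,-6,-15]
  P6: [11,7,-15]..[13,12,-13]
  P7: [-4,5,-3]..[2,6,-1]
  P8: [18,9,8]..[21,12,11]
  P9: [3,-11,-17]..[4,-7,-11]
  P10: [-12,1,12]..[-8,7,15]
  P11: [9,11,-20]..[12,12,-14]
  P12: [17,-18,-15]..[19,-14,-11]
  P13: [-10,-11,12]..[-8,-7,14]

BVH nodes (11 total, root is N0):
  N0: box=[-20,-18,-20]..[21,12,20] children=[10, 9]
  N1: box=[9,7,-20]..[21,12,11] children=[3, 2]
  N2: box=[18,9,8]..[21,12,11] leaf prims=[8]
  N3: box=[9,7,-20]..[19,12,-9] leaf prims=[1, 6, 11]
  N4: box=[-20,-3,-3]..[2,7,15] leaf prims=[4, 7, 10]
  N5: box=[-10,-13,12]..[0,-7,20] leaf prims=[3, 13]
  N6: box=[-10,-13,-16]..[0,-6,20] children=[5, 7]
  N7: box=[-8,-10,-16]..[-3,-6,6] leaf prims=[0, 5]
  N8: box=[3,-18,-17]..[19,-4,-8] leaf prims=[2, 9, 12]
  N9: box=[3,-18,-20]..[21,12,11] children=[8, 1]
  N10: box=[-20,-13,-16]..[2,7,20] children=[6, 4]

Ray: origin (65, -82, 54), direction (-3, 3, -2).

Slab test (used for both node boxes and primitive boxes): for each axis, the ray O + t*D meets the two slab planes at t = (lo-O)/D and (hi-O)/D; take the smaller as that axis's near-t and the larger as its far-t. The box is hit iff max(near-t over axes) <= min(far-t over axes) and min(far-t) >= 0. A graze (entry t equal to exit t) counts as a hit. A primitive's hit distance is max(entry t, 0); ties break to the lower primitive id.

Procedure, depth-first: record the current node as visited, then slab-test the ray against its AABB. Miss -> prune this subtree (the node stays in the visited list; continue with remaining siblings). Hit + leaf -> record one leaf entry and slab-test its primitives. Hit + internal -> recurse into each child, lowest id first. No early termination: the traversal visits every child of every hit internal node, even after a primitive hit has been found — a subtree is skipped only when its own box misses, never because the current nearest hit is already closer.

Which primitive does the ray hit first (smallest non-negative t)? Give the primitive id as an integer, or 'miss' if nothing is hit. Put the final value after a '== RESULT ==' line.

Traverse from the root:
N0 x:[44/3,85/3] y:[64/3,94/3] z:[17,37] -> hit [64/3,85/3], descend [9, 10]
  N9 x:[44/3,62/3] y:[64/3,94/3] z:[43/2,37] -> miss, prune
  N10 x:[21,85/3] y:[23,89/3] z:[17,35] -> hit [23,85/3], descend [4, 6]
    N4 x:[21,85/3] y:[79/3,89/3] z:[39/2,57/2] -> hit [79/3,85/3] leaf, test {P4(miss), P7(miss), P10(miss)}
    N6 x:[65/3,25] y:[23,76/3] z:[17,35] -> hit [23,25], descend [5, 7]
      N5 x:[65/3,25] y:[23,25] z:[17,21] -> miss, prune
      N7 x:[68/3,73/3] y:[24,76/3] z:[24,35] -> hit [24,73/3] leaf, test {P0@t=24, P5(miss)}

order=[0, 9, 10, 4, 6, 5, 7]  |boxes|=7  |leaves|=2  hit=P0

== RESULT ==
0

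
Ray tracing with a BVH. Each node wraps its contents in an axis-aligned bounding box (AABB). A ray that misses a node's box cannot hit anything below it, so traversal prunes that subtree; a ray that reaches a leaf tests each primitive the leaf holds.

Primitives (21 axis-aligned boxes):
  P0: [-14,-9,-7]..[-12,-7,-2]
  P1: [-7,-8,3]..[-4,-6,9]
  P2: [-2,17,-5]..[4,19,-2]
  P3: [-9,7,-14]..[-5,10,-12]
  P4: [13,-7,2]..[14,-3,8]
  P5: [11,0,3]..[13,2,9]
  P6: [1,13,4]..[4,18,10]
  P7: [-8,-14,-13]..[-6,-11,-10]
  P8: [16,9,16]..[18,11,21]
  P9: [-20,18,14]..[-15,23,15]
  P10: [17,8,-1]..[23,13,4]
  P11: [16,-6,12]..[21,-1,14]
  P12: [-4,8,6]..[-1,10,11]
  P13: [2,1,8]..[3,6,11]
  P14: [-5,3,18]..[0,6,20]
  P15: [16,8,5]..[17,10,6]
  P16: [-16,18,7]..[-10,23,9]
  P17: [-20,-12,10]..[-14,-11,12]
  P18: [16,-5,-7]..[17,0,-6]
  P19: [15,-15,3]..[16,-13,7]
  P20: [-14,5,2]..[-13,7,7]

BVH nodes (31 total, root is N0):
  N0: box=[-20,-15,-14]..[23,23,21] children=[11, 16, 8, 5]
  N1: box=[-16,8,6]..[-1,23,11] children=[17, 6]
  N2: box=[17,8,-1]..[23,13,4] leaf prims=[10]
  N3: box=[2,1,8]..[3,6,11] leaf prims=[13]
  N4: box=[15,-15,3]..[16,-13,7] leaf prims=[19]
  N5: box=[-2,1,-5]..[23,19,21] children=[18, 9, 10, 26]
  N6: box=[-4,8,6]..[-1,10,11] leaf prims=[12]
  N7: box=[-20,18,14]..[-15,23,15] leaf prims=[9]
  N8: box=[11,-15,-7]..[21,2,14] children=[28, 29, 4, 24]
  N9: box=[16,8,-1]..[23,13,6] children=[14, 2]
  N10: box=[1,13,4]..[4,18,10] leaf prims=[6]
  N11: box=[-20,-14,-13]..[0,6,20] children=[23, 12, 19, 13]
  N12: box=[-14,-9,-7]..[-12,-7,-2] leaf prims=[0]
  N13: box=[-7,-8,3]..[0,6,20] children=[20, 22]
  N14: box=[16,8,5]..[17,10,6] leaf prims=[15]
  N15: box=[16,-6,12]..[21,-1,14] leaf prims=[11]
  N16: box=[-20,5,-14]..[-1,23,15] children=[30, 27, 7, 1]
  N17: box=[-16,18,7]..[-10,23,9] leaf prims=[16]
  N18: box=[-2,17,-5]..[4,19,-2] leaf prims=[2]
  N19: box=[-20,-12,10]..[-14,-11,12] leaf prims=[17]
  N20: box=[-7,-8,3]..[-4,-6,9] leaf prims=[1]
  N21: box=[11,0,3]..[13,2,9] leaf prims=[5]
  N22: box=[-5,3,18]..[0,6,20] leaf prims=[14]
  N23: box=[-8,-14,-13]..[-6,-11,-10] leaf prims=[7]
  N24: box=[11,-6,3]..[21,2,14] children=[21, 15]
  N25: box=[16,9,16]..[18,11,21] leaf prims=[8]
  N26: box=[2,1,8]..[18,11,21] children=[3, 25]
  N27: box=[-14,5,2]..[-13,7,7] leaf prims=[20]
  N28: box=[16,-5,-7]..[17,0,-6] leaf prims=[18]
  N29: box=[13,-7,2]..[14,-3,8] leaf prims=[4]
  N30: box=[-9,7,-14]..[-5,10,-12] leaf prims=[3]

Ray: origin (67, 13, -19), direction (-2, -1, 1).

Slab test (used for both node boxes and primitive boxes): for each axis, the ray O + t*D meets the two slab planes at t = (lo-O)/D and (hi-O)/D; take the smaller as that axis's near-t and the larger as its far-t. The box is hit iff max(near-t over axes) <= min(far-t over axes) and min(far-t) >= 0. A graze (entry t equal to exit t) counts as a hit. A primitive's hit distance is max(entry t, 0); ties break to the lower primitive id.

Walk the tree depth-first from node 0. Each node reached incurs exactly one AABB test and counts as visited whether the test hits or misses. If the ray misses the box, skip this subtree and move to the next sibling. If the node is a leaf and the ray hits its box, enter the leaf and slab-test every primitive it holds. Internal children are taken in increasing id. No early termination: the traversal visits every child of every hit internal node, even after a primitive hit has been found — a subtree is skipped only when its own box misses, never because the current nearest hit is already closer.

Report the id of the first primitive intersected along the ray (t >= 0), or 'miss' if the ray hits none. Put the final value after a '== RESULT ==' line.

Walk:
N0 x:[22,87/2] y:[-10,28] z:[5,40] -> hit [22,28], descend [5, 8, 11, 16]
  N5 x:[22,69/2] y:[-6,12] z:[14,40] -> miss, prune
  N8 x:[23,28] y:[11,28] z:[12,33] -> hit [23,28], descend [4, 24, 28, 29]
    N4 x:[51/2,26] y:[26,28] z:[22,26] -> hit [26,26] leaf, test {P19@t=26}
    N24 x:[23,28] y:[11,19] z:[22,33] -> miss, prune
    N28 x:[25,51/2] y:[13,18] z:[12,13] -> miss, prune
    N29 x:[53/2,27] y:[16,20] z:[21,27] -> miss, prune
  N11 x:[67/2,87/2] y:[7,27] z:[6,39] -> miss, prune
  N16 x:[34,87/2] y:[-10,8] z:[5,34] -> miss, prune

Summary -> nodes [0, 5, 8, 4, 24, 28, 29, 11, 16]; box-tests=9; leaf-entries=1; first=P19

== RESULT ==
19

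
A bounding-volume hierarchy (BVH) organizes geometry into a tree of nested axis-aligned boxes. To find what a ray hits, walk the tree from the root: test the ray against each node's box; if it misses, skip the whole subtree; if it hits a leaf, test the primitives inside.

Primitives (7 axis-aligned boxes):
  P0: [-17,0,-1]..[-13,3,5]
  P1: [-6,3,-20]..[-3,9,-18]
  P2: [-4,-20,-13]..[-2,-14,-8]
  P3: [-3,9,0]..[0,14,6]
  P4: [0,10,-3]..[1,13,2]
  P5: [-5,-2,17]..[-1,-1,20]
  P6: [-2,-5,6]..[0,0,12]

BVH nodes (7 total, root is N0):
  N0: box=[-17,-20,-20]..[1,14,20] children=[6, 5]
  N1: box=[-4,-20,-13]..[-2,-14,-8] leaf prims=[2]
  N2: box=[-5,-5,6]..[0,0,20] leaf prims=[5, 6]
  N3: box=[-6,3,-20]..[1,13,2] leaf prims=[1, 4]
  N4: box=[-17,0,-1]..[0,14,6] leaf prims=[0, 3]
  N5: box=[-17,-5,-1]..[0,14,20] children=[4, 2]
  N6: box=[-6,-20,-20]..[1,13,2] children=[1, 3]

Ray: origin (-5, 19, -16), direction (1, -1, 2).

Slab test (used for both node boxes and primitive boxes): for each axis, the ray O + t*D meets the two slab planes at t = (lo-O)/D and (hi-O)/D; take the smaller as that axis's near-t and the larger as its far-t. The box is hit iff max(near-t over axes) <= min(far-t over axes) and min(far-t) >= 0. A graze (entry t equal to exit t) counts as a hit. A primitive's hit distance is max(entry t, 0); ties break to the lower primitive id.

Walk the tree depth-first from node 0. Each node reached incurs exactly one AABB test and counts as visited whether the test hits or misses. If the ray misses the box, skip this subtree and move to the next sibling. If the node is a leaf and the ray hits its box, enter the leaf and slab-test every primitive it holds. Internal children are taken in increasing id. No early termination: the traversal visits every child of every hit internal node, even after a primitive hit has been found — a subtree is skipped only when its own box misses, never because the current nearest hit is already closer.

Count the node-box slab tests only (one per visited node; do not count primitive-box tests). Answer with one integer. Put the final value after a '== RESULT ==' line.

Trace the traversal:
N0 x:[-12,6] y:[5,39] z:[-2,18] -> hit [5,6], descend [5, 6]
  N5 x:[-12,5] y:[5,24] z:[15/2,18] -> miss, prune
  N6 x:[-1,6] y:[6,39] z:[-2,9] -> hit [6,6], descend [1, 3]
    N1 x:[1,3] y:[33,39] z:[3/2,4] -> miss, prune
    N3 x:[-1,6] y:[6,16] z:[-2,9] -> hit [6,6] leaf, test {P1(miss), P4(miss)}

Visited [0, 5, 6, 1, 3]. Tests: 5 box, 1 leaf. Nearest: miss.

== RESULT ==
5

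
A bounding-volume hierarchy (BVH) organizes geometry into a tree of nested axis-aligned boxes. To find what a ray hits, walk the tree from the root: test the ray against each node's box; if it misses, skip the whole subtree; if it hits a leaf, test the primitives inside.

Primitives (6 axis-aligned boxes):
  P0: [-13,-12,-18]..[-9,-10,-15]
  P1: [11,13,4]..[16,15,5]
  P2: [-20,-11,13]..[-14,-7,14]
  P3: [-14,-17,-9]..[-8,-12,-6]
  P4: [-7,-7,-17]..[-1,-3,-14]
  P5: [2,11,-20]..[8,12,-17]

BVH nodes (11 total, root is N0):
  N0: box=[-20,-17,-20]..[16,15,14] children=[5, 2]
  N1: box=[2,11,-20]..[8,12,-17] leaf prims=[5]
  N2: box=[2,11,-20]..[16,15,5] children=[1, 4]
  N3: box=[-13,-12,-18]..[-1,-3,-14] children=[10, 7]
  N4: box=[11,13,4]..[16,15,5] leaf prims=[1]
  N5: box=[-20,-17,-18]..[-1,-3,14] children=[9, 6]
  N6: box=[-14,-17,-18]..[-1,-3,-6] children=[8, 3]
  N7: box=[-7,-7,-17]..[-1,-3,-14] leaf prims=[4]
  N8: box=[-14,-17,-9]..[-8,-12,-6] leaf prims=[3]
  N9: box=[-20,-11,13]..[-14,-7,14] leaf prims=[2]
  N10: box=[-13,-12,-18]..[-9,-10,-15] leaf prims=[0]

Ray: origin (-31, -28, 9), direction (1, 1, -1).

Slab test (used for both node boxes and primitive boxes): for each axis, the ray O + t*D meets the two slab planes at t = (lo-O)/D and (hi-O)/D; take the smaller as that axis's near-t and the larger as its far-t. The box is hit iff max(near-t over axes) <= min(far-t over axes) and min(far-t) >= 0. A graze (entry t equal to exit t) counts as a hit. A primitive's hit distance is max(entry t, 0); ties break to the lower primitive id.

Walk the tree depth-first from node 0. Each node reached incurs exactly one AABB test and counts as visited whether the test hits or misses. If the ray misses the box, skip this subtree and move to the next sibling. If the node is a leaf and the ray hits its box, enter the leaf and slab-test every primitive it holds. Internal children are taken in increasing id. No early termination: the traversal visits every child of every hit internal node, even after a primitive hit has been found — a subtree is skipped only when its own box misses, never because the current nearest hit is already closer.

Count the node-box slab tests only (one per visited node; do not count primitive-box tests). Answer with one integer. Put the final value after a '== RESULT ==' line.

Traverse from the root:
N0 x:[11,47] y:[11,43] z:[-5,29] -> hit [11,29], descend [2, 5]
  N2 x:[33,47] y:[39,43] z:[4,29] -> miss, prune
  N5 x:[11,30] y:[11,25] z:[-5,27] -> hit [11,25], descend [6, 9]
    N6 x:[17,30] y:[11,25] z:[15,27] -> hit [17,25], descend [3, 8]
      N3 x:[18,30] y:[16,25] z:[23,27] -> hit [23,25], descend [7, 10]
        N7 x:[24,30] y:[21,25] z:[23,26] -> hit [24,25] leaf, test {P4@t=24}
        N10 x:[18,22] y:[16,18] z:[24,27] -> miss, prune
      N8 x:[17,23] y:[11,16] z:[15,18] -> miss, prune
    N9 x:[11,17] y:[17,21] z:[-5,-4] -> miss, prune

9 AABB tests over nodes [0, 2, 5, 6, 3, 7, 10, 8, 9]; 1 leaf entered; closest P4.

== RESULT ==
9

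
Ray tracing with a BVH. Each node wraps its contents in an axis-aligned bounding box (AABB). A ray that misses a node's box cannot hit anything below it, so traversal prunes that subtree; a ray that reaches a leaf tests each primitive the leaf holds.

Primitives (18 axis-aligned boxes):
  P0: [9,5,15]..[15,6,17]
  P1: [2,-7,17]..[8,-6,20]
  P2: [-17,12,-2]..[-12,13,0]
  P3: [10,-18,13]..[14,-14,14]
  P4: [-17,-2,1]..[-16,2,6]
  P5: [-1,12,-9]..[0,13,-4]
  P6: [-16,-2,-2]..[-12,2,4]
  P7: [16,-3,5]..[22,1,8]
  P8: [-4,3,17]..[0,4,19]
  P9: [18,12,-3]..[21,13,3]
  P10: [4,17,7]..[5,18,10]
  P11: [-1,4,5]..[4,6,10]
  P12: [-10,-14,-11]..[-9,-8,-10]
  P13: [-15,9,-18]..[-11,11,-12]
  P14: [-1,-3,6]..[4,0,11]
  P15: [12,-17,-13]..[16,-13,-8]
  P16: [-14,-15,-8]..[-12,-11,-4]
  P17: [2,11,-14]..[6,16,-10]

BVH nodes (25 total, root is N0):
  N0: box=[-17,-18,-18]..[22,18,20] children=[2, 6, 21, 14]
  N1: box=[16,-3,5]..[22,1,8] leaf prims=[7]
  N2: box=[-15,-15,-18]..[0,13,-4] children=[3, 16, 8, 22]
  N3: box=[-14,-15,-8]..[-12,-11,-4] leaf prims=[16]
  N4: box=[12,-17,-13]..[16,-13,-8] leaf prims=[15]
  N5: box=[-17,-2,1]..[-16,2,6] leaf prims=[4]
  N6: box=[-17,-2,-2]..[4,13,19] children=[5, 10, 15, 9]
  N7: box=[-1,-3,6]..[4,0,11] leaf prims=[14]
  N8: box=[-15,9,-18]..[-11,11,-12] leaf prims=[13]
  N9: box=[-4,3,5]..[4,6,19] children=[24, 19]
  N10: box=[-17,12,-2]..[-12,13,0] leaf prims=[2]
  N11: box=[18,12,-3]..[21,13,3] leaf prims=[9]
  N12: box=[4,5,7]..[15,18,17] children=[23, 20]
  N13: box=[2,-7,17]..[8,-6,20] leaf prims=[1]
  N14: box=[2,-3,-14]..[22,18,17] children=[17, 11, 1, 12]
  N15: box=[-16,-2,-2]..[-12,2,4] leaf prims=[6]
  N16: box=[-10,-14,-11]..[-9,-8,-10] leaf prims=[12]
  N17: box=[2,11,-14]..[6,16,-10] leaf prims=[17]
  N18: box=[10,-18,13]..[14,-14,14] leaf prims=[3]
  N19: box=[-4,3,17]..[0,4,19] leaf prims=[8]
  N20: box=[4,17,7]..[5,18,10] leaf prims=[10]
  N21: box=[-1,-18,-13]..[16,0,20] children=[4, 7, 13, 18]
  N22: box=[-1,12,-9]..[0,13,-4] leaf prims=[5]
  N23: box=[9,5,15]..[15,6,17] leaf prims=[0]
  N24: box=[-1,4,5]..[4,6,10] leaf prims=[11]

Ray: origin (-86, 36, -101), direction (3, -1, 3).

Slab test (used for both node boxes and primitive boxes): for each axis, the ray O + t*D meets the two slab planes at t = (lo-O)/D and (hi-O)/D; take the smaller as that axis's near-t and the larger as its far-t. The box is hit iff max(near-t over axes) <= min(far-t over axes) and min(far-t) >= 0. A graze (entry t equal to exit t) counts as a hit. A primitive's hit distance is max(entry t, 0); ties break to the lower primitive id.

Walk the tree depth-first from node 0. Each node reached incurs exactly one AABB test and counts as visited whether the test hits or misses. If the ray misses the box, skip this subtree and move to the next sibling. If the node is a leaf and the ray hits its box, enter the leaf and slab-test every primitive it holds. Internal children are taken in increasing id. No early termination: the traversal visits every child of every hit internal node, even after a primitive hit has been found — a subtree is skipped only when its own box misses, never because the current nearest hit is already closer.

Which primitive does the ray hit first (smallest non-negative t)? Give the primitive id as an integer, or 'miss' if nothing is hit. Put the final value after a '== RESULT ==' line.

Walk:
N0 x:[23,36] y:[18,54] z:[83/3,121/3] -> hit [83/3,36], descend [2, 6, 14, 21]
  N2 x:[71/3,86/3] y:[23,51] z:[83/3,97/3] -> hit [83/3,86/3], descend [3, 8, 16, 22]
    N3 x:[24,74/3] y:[47,51] z:[31,97/3] -> miss, prune
    N8 x:[71/3,25] y:[25,27] z:[83/3,89/3] -> miss, prune
    N16 x:[76/3,77/3] y:[44,50] z:[30,91/3] -> miss, prune
    N22 x:[85/3,86/3] y:[23,24] z:[92/3,97/3] -> miss, prune
  N6 x:[23,30] y:[23,38] z:[33,40] -> miss, prune
  N14 x:[88/3,36] y:[18,39] z:[29,118/3] -> hit [88/3,36], descend [1, 11, 12, 17]
    N1 x:[34,36] y:[35,39] z:[106/3,109/3] -> hit [106/3,36] leaf, test {P7@t=106/3}
    N11 x:[104/3,107/3] y:[23,24] z:[98/3,104/3] -> miss, prune
    N12 x:[30,101/3] y:[18,31] z:[36,118/3] -> miss, prune
    N17 x:[88/3,92/3] y:[20,25] z:[29,91/3] -> miss, prune
  N21 x:[85/3,34] y:[36,54] z:[88/3,121/3] -> miss, prune

order=[0, 2, 3, 8, 16, 22, 6, 14, 1, 11, 12, 17, 21]  |boxes|=13  |leaves|=1  hit=P7

== RESULT ==
7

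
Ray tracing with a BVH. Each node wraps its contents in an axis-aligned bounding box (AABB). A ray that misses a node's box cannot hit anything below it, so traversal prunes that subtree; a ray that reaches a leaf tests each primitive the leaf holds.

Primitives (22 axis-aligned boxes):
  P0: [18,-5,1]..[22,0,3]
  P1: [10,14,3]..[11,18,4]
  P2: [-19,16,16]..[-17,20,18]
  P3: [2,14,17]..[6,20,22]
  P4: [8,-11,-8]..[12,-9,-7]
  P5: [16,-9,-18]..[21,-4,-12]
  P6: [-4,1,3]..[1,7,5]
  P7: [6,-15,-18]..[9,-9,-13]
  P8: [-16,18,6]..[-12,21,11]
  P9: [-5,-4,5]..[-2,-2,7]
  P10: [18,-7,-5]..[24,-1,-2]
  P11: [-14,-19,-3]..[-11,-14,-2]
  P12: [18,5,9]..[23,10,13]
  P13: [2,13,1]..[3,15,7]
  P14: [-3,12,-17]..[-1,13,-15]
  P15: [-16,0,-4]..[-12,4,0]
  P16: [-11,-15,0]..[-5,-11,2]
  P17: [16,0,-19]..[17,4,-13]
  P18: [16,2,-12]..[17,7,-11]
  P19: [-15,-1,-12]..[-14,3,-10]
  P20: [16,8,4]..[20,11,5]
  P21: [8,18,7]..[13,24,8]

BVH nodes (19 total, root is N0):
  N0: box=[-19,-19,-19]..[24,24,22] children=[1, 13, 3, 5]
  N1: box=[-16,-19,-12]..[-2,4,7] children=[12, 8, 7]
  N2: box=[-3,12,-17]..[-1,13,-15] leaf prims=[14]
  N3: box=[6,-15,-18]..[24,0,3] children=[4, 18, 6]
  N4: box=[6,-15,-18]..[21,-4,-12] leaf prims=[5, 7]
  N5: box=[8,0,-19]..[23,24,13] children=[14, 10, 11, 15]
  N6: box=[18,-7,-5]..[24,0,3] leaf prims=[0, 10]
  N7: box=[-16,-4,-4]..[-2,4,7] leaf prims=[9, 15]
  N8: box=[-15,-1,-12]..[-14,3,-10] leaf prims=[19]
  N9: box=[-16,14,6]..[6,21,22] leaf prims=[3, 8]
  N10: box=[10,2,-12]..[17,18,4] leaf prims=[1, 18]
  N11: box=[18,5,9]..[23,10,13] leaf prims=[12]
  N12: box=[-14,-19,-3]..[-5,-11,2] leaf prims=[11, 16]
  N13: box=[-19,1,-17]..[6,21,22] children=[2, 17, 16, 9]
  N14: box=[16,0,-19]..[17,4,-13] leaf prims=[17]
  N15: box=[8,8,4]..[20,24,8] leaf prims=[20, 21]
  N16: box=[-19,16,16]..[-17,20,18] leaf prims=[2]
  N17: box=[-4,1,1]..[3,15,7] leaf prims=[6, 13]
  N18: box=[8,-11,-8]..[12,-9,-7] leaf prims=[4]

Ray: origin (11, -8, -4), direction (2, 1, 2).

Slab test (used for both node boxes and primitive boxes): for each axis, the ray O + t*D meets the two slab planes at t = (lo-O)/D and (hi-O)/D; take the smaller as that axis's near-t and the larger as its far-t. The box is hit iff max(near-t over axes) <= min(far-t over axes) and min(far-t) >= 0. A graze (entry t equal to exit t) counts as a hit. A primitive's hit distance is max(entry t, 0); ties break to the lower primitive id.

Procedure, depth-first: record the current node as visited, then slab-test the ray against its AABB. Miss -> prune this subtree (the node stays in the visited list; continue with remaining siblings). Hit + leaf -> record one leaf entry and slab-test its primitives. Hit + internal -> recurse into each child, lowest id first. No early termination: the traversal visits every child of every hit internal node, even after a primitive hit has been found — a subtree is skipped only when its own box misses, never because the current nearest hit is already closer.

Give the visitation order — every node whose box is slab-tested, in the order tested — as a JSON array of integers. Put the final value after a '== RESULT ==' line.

Traverse from the root:
N0 x:[-15,13/2] y:[-11,32] z:[-15/2,13] -> hit [-15/2,13/2], descend [1, 3, 5, 13]
  N1 x:[-27/2,-13/2] y:[-11,12] z:[-4,11/2] -> miss, prune
  N3 x:[-5/2,13/2] y:[-7,8] z:[-7,7/2] -> hit [-5/2,7/2], descend [4, 6, 18]
    N4 x:[-5/2,5] y:[-7,4] z:[-7,-4] -> miss, prune
    N6 x:[7/2,13/2] y:[1,8] z:[-1/2,7/2] -> hit [7/2,7/2] leaf, test {P0@t=7/2, P10(miss)}
    N18 x:[-3/2,1/2] y:[-3,-1] z:[-2,-3/2] -> miss, prune
  N5 x:[-3/2,6] y:[8,32] z:[-15/2,17/2] -> miss, prune
  N13 x:[-15,-5/2] y:[9,29] z:[-13/2,13] -> miss, prune

8 AABB tests over nodes [0, 1, 3, 4, 6, 18, 5, 13]; 1 leaf entered; closest P0.

== RESULT ==
[0, 1, 3, 4, 6, 18, 5, 13]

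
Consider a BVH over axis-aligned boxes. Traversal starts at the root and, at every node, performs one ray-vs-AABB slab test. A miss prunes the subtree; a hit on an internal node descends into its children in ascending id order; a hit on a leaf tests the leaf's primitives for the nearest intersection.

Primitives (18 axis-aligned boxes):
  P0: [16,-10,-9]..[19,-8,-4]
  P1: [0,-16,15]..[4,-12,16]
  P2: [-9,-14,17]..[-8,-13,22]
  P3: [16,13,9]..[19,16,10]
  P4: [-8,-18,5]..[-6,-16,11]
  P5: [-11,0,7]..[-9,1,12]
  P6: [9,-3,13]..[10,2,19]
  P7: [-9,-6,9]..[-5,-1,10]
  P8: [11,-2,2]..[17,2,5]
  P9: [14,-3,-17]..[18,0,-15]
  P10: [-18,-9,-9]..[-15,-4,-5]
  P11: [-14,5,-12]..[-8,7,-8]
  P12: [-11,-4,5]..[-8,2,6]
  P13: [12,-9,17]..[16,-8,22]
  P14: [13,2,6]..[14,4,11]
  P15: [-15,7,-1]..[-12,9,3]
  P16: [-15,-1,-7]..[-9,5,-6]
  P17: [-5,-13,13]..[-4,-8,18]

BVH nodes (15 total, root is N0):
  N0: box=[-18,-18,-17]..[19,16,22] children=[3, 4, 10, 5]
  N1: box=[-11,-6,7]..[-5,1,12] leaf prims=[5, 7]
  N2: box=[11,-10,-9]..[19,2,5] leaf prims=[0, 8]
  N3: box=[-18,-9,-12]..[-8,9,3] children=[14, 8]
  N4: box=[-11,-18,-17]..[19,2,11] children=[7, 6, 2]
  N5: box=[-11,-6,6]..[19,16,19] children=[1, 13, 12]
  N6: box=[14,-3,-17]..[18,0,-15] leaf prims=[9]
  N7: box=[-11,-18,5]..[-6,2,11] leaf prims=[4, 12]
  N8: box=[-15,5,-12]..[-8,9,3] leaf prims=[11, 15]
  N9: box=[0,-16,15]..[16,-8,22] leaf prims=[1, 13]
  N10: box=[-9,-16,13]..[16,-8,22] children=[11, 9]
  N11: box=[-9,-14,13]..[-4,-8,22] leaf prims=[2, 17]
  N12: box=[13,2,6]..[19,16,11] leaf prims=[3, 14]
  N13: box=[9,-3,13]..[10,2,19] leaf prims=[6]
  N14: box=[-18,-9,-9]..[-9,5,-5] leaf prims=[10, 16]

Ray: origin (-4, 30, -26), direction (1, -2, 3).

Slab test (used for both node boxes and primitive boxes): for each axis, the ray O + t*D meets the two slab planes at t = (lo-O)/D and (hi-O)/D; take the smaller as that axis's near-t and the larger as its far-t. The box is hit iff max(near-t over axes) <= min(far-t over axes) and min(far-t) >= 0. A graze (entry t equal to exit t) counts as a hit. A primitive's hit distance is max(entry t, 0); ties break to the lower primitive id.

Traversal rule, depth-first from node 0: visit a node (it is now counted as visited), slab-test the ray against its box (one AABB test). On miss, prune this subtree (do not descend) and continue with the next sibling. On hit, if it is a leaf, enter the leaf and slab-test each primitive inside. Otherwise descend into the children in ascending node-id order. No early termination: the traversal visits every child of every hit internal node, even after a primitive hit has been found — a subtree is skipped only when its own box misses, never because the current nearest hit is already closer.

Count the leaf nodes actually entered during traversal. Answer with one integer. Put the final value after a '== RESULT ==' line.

Traverse from the root:
N0 x:[-14,23] y:[7,24] z:[3,16] -> hit [7,16], descend [3, 4, 5, 10]
  N3 x:[-14,-4] y:[21/2,39/2] z:[14/3,29/3] -> miss, prune
  N4 x:[-7,23] y:[14,24] z:[3,37/3] -> miss, prune
  N5 x:[-7,23] y:[7,18] z:[32/3,15] -> hit [32/3,15], descend [1, 12, 13]
    N1 x:[-7,-1] y:[29/2,18] z:[11,38/3] -> miss, prune
    N12 x:[17,23] y:[7,14] z:[32/3,37/3] -> miss, prune
    N13 x:[13,14] y:[14,33/2] z:[13,15] -> hit [14,14] leaf, test {P6@t=14}
  N10 x:[-5,20] y:[19,23] z:[13,16] -> miss, prune

Visited [0, 3, 4, 5, 1, 12, 13, 10]. Tests: 8 box, 1 leaf. Nearest: P6.

== RESULT ==
1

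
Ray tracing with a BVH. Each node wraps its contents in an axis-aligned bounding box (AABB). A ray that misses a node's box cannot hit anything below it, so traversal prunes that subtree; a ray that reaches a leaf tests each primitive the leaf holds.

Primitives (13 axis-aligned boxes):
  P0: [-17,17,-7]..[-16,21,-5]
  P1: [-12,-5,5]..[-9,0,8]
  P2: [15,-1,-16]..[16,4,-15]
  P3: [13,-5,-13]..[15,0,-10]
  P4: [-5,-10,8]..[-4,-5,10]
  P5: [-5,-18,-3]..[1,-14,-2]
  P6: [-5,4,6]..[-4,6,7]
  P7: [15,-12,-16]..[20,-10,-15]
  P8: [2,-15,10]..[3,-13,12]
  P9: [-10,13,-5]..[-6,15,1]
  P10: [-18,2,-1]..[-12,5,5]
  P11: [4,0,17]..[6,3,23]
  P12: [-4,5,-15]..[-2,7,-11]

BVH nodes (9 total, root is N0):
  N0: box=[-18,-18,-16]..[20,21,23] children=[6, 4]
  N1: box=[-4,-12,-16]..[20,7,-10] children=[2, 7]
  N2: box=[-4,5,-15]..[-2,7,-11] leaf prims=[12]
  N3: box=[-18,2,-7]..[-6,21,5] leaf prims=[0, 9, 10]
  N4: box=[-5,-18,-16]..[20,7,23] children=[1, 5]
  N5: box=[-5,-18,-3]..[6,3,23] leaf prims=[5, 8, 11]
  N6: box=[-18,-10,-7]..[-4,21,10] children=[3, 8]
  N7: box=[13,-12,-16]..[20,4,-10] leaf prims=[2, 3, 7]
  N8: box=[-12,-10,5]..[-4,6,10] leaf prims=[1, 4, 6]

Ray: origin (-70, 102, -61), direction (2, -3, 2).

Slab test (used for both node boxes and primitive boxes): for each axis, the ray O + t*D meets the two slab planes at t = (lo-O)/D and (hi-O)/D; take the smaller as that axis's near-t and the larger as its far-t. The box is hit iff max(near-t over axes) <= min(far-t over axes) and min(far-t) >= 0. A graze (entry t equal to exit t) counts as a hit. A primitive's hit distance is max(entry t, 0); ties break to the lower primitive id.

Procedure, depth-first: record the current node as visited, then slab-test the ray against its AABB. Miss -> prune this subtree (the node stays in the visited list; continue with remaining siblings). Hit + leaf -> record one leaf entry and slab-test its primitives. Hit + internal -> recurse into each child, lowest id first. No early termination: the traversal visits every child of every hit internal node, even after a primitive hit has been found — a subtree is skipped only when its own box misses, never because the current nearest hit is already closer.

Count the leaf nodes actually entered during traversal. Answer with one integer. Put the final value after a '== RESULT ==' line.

Traverse from the root:
N0 x:[26,45] y:[27,40] z:[45/2,42] -> hit [27,40], descend [4, 6]
  N4 x:[65/2,45] y:[95/3,40] z:[45/2,42] -> hit [65/2,40], descend [1, 5]
    N1 x:[33,45] y:[95/3,38] z:[45/2,51/2] -> miss, prune
    N5 x:[65/2,38] y:[33,40] z:[29,42] -> hit [33,38] leaf, test {P5(miss), P8(miss), P11(miss)}
  N6 x:[26,33] y:[27,112/3] z:[27,71/2] -> hit [27,33], descend [3, 8]
    N3 x:[26,32] y:[27,100/3] z:[27,33] -> hit [27,32] leaf, test {P0@t=27, P9(miss), P10(miss)}
    N8 x:[29,33] y:[32,112/3] z:[33,71/2] -> hit [33,33] leaf, test {P1(miss), P4(miss), P6(miss)}

order=[0, 4, 1, 5, 6, 3, 8]  |boxes|=7  |leaves|=3  hit=P0

== RESULT ==
3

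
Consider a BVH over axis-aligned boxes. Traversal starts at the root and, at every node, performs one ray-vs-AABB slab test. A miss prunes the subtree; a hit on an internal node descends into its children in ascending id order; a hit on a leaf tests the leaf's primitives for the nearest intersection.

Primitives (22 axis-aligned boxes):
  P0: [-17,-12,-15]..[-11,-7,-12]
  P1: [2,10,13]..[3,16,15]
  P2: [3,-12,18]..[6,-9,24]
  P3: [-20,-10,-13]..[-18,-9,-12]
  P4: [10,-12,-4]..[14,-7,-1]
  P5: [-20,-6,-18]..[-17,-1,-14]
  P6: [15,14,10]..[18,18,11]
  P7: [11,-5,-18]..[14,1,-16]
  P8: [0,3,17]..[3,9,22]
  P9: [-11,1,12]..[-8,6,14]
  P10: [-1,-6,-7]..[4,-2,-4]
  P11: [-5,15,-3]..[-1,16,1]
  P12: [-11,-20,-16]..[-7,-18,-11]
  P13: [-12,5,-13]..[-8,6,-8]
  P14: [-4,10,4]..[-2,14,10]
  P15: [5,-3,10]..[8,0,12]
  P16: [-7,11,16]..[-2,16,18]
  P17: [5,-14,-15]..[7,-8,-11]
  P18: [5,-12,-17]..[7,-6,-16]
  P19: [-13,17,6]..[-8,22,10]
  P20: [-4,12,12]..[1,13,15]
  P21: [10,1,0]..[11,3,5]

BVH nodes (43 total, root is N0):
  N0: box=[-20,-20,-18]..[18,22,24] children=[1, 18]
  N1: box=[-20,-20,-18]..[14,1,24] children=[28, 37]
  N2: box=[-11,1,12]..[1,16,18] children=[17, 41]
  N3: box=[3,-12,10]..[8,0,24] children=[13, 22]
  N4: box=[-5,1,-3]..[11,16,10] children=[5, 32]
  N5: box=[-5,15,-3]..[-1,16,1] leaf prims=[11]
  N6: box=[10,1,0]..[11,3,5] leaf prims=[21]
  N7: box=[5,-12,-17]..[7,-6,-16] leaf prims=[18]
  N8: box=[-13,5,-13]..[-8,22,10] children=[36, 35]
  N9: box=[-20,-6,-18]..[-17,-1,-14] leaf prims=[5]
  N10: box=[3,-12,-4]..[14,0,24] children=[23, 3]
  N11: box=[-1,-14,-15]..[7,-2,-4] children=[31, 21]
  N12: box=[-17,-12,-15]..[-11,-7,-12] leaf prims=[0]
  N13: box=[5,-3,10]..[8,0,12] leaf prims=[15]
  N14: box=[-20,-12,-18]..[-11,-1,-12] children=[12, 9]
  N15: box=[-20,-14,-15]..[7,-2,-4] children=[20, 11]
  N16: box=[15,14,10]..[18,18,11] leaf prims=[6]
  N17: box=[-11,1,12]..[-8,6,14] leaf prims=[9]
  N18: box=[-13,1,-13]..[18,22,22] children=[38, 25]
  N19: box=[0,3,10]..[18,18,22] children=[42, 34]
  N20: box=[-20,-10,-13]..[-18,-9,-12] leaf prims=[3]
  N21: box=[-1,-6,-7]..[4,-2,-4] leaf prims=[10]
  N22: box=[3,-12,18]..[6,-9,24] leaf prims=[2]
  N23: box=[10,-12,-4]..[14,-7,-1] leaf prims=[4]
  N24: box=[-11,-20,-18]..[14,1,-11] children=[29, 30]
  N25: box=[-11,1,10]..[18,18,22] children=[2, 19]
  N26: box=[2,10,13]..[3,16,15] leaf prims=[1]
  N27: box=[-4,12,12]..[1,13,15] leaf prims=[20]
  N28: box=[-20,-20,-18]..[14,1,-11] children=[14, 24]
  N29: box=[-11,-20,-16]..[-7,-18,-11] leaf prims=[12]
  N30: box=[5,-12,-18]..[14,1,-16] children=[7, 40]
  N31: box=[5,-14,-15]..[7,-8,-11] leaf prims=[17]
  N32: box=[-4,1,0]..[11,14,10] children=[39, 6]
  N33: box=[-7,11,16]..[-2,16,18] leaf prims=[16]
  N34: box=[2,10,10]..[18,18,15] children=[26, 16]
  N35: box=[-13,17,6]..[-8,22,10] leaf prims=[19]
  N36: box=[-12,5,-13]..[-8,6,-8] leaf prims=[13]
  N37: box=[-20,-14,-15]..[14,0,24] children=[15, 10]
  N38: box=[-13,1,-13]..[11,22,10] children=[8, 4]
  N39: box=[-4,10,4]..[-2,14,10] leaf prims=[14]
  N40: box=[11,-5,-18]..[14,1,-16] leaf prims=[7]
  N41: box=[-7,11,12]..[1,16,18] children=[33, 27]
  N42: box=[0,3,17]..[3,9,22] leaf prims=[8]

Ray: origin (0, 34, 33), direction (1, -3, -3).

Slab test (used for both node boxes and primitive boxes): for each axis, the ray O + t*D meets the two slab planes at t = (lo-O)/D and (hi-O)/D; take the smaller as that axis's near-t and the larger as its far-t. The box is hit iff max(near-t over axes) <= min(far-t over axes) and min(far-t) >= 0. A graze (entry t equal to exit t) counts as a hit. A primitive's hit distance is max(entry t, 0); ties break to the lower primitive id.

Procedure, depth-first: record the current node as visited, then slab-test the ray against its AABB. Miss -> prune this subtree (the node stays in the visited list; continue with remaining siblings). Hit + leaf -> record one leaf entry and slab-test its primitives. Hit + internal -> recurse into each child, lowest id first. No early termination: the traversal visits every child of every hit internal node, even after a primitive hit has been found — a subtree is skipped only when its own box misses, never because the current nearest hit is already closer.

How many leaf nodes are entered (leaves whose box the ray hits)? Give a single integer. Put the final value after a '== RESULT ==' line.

Walk:
N0 x:[-20,18] y:[4,18] z:[3,17] -> hit [4,17], descend [1, 18]
  N1 x:[-20,14] y:[11,18] z:[3,17] -> hit [11,14], descend [28, 37]
    N28 x:[-20,14] y:[11,18] z:[44/3,17] -> miss, prune
    N37 x:[-20,14] y:[34/3,16] z:[3,16] -> hit [34/3,14], descend [10, 15]
      N10 x:[3,14] y:[34/3,46/3] z:[3,37/3] -> hit [34/3,37/3], descend [3, 23]
        N3 x:[3,8] y:[34/3,46/3] z:[3,23/3] -> miss, prune
        N23 x:[10,14] y:[41/3,46/3] z:[34/3,37/3] -> miss, prune
      N15 x:[-20,7] y:[12,16] z:[37/3,16] -> miss, prune
  N18 x:[-13,18] y:[4,11] z:[11/3,46/3] -> hit [4,11], descend [25, 38]
    N25 x:[-11,18] y:[16/3,11] z:[11/3,23/3] -> hit [16/3,23/3], descend [2, 19]
      N2 x:[-11,1] y:[6,11] z:[5,7] -> miss, prune
      N19 x:[0,18] y:[16/3,31/3] z:[11/3,23/3] -> hit [16/3,23/3], descend [34, 42]
        N34 x:[2,18] y:[16/3,8] z:[6,23/3] -> hit [6,23/3], descend [16, 26]
          N16 x:[15,18] y:[16/3,20/3] z:[22/3,23/3] -> miss, prune
          N26 x:[2,3] y:[6,8] z:[6,20/3] -> miss, prune
        N42 x:[0,3] y:[25/3,31/3] z:[11/3,16/3] -> miss, prune
    N38 x:[-13,11] y:[4,11] z:[23/3,46/3] -> hit [23/3,11], descend [4, 8]
      N4 x:[-5,11] y:[6,11] z:[23/3,12] -> hit [23/3,11], descend [5, 32]
        N5 x:[-5,-1] y:[6,19/3] z:[32/3,12] -> miss, prune
        N32 x:[-4,11] y:[20/3,11] z:[23/3,11] -> hit [23/3,11], descend [6, 39]
          N6 x:[10,11] y:[31/3,11] z:[28/3,11] -> hit [31/3,11] leaf, test {P21@t=31/3}
          N39 x:[-4,-2] y:[20/3,8] z:[23/3,29/3] -> miss, prune
      N8 x:[-13,-8] y:[4,29/3] z:[23/3,46/3] -> miss, prune

Visited [0, 1, 28, 37, 10, 3, 23, 15, 18, 25, 2, 19, 34, 16, 26, 42, 38, 4, 5, 32, 6, 39, 8]. Tests: 23 box, 1 leaf. Nearest: P21.

== RESULT ==
1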